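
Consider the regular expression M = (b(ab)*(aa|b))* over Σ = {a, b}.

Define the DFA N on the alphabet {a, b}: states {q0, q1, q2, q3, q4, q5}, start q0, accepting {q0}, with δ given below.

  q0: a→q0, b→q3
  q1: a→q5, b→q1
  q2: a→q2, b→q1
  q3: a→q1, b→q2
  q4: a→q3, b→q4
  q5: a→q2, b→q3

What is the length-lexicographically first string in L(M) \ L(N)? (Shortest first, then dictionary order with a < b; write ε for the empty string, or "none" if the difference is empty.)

The string bb is accepted by M but not by N.
No shorter string lies in the difference, and bb is the lexicographically first length-2 string in L(M) \ L(N).

bb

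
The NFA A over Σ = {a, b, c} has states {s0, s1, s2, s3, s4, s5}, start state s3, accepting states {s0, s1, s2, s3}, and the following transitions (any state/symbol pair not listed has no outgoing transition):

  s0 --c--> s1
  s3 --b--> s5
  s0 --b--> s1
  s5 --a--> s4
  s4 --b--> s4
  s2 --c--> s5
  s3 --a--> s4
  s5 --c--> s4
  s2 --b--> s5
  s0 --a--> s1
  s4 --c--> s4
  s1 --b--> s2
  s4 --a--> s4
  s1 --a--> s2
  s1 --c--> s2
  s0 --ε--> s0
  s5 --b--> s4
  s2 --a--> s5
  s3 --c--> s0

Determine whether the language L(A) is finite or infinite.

The useful states (reachable from s3 and able to reach an accepting state) are {s0, s1, s2, s3}.
Restricted to these states the transition graph has no cycle, so every accepting path has bounded length and L is finite.

finite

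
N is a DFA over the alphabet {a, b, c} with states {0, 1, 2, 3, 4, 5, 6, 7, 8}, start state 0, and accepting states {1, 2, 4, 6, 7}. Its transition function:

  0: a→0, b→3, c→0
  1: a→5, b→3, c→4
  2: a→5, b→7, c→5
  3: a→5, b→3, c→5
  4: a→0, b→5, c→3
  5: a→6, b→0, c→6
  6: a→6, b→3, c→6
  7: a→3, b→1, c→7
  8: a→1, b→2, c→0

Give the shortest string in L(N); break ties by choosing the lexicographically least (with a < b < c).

baa

A breadth-first search from 0 reaches an accepting state first via the path 0 → 3 → 5 → 6 on input baa.
No string of length < 3 is accepted (BFS exhausts all shorter strings without reaching an accepting state), and baa is the lexicographically least accepting string of length 3.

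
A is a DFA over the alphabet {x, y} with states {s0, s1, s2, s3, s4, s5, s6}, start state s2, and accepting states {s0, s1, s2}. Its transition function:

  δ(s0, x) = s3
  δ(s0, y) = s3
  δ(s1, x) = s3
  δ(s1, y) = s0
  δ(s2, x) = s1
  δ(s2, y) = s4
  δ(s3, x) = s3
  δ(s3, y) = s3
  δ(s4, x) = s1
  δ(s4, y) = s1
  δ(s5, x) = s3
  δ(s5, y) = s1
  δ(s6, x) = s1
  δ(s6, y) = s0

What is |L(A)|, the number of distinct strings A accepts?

The useful subgraph on states {s0, s1, s2, s4} is acyclic, so L(A) is finite; the longest accepting path visits 4 useful states, giving maximum string length 3.
Counting accepting paths from s2 by length: 1 of length 0, 1 of length 1, 3 of length 2, 2 of length 3. Total 7.

7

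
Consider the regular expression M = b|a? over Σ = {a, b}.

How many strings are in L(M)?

3

The expression has no Kleene star, so L(M) is finite. Expanding the alternatives gives {ε, a, b}.
That is 1 of length 0, 2 of length 1: 3 strings in all.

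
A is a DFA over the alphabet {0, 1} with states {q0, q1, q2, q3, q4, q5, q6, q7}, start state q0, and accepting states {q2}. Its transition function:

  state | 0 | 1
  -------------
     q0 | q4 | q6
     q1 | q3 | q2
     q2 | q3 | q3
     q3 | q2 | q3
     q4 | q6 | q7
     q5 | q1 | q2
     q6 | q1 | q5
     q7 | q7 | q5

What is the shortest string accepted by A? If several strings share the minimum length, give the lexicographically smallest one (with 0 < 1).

101

A breadth-first search from q0 reaches an accepting state first via the path q0 → q6 → q1 → q2 on input 101.
No string of length < 3 is accepted (BFS exhausts all shorter strings without reaching an accepting state), and 101 is the lexicographically least accepting string of length 3.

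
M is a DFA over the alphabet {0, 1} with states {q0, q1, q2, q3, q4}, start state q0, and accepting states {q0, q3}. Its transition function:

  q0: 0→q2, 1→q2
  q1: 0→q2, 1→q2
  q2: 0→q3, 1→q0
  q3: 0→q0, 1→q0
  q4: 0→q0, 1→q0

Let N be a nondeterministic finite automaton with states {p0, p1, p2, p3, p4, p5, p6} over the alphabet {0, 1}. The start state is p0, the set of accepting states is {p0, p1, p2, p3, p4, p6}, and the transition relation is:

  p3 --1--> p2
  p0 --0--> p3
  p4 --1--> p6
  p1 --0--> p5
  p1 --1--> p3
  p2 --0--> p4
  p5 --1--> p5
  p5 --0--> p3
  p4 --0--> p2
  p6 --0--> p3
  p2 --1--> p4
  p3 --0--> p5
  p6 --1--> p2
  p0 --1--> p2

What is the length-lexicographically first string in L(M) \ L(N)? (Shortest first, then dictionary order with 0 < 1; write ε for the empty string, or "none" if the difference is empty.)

The string 00 is accepted by M but not by N.
No shorter string lies in the difference, and 00 is the lexicographically first length-2 string in L(M) \ L(N).

00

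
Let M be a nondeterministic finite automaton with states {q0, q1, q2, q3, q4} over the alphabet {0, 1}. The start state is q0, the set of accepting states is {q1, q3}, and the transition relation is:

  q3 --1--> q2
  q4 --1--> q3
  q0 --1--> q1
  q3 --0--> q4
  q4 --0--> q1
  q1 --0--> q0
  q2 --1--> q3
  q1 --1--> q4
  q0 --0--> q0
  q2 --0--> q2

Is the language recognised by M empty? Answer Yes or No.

No

The string 1 is accepted: the run q0 → q1 ends in the accepting state q1.
Since at least one string is accepted, L(M) is not empty.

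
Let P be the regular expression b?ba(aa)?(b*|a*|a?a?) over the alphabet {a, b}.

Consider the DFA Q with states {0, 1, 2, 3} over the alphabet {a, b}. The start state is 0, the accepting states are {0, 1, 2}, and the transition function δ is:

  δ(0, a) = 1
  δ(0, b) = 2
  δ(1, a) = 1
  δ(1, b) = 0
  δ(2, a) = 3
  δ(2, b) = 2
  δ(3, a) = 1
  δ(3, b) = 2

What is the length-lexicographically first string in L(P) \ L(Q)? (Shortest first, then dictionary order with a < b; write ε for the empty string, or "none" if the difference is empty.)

The string ba is accepted by P but not by Q.
No shorter string lies in the difference, and ba is the lexicographically first length-2 string in L(P) \ L(Q).

ba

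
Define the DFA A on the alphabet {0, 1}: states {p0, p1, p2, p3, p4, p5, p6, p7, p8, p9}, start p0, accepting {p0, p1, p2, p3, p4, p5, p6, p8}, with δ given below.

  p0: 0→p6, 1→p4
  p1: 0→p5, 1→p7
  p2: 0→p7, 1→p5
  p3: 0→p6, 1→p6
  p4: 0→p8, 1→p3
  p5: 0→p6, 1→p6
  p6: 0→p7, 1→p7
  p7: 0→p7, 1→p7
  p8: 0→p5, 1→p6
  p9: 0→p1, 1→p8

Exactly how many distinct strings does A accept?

11

The useful subgraph on states {p0, p3, p4, p5, p6, p8} is acyclic, so L(A) is finite; the longest accepting path visits 5 useful states, giving maximum string length 4.
Counting accepting paths from p0 by length: 1 of length 0, 2 of length 1, 2 of length 2, 4 of length 3, 2 of length 4. Total 11.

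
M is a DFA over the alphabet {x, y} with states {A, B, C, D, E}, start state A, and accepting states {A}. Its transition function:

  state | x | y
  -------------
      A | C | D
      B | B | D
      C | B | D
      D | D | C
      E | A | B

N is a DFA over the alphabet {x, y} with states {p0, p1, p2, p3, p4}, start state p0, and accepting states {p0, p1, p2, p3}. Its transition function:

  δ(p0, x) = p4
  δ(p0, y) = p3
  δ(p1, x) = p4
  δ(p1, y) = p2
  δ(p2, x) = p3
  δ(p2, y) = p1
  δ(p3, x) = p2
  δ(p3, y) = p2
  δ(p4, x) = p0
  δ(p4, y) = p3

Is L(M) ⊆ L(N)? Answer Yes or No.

Yes

Exploring the product automaton M × N from the start pair (A, p0), following both machines on each input symbol, reaches 14 state pairs: (A, p0), (C, p4), (D, p3), (B, p0), (D, p2), (C, p2), (B, p4), (C, p1), (B, p3), (D, p1), (B, p2), (D, p4), (D, p0), (C, p3).
M accepts in {A} and N accepts in {p0, p1, p2, p3}. The reachable pairs whose M-component is accepting are (A, p0); in each of them the N-component is accepting too, so the product for L(M) \ L(N) (M-component accepting, N-component rejecting) has no reachable accepting pair and the difference is empty.
Hence every string in L(M) is also in L(N).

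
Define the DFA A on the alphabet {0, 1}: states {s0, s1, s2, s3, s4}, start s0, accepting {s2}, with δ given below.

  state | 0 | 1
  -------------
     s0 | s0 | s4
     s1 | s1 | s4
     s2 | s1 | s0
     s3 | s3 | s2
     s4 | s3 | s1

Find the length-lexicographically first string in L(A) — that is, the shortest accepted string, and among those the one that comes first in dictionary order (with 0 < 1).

101

A breadth-first search from s0 reaches an accepting state first via the path s0 → s4 → s3 → s2 on input 101.
No string of length < 3 is accepted (BFS exhausts all shorter strings without reaching an accepting state), and 101 is the lexicographically least accepting string of length 3.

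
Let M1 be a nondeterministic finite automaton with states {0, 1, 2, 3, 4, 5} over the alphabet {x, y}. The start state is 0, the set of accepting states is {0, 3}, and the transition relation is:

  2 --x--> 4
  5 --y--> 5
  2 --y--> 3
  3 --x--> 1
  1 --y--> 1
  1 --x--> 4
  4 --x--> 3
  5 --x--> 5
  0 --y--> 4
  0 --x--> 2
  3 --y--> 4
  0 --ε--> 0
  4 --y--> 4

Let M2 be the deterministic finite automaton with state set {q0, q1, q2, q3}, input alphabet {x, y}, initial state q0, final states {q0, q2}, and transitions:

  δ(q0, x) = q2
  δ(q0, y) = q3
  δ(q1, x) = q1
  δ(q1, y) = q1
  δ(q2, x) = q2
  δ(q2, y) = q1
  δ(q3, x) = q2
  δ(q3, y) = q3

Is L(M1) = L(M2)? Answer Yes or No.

No

The string xy is accepted by M1 but rejected by M2.
So L(M1) ≠ L(M2).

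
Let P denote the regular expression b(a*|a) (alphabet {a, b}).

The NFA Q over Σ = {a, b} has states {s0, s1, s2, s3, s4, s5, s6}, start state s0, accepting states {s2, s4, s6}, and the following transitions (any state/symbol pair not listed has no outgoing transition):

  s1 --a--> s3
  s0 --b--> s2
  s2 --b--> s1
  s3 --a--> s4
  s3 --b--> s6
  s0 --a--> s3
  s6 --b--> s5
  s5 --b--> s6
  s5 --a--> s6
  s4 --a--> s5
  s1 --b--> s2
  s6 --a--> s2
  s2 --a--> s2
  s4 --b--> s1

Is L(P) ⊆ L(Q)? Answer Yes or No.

Yes

Converting the expression P to a DFA (subset construction, then merging equivalent states) gives the minimal DFA with states {p0, p1, p2}, start state p0, accepting states {p2} and transitions p0: a→p1, b→p2; p1: a→p1, b→p1; p2: a→p2, b→p1.
Exploring the product automaton P × Q from the start pair (p0, s0), following both machines on each input symbol, reaches 8 state pairs: (p0, s0), (p1, s3), (p2, s2), (p1, s4), (p1, s6), (p1, s1), (p1, s5), (p1, s2).
P accepts in {p2} and Q accepts in {s2, s4, s6}. The reachable pairs whose P-component is accepting are (p2, s2); in each of them the Q-component is accepting too, so the product for L(P) \ L(Q) (P-component accepting, Q-component rejecting) has no reachable accepting pair and the difference is empty.
Hence every string in L(P) is also in L(Q).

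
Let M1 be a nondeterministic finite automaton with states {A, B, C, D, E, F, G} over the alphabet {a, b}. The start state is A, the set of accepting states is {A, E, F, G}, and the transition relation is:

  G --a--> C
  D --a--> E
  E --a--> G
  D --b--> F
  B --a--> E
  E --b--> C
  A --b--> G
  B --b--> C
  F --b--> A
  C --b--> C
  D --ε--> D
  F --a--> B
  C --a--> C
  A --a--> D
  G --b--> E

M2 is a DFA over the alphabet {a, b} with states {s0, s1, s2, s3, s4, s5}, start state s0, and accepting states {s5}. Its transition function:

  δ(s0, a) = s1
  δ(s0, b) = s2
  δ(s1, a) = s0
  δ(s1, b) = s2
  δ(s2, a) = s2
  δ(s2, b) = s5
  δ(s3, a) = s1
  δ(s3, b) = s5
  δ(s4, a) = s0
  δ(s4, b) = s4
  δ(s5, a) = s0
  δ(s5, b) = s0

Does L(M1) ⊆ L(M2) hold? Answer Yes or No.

No

The empty string ε is in L(M1) but not in L(M2).
So L(M1) ⊄ L(M2).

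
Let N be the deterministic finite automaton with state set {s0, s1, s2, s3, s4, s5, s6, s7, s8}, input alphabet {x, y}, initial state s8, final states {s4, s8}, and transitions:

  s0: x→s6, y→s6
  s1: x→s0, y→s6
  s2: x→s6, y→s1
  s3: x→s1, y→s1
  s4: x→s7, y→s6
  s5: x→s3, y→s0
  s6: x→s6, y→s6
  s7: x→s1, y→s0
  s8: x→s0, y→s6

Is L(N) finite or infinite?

finite

The useful states (reachable from s8 and able to reach an accepting state) are {s8}.
Restricted to these states the transition graph has no cycle, so every accepting path has bounded length and L is finite.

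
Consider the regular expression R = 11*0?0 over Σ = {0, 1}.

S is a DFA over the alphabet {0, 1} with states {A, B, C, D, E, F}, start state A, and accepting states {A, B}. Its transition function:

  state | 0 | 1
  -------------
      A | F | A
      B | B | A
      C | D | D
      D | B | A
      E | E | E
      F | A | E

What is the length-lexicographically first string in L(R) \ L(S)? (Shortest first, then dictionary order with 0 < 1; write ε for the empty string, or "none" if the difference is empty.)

The string 10 is accepted by R but not by S.
No shorter string lies in the difference, and 10 is the lexicographically first length-2 string in L(R) \ L(S).

10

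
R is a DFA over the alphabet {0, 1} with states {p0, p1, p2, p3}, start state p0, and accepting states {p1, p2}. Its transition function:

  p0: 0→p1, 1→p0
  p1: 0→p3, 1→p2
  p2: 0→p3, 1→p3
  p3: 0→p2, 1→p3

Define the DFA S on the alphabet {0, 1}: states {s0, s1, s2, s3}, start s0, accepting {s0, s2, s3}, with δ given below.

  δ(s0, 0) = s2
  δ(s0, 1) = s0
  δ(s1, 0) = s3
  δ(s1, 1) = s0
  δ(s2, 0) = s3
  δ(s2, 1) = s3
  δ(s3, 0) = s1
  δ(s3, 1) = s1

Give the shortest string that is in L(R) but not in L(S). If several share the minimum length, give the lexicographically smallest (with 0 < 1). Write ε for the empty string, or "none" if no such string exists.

The string 000 is accepted by R but not by S.
No shorter string lies in the difference, and 000 is the lexicographically first length-3 string in L(R) \ L(S).

000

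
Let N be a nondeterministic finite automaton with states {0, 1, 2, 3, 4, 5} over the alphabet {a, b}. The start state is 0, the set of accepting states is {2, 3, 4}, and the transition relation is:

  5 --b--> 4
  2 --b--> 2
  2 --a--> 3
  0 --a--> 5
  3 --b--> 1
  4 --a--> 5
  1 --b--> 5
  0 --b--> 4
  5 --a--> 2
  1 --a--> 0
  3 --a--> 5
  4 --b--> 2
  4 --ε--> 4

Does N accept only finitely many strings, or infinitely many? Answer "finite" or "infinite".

State 2 is reachable from the start and can reach an accepting state, and it lies on the cycle 2 → 2.
Traversing that cycle any number of times yields accepted strings of unbounded length, so the language is infinite.

infinite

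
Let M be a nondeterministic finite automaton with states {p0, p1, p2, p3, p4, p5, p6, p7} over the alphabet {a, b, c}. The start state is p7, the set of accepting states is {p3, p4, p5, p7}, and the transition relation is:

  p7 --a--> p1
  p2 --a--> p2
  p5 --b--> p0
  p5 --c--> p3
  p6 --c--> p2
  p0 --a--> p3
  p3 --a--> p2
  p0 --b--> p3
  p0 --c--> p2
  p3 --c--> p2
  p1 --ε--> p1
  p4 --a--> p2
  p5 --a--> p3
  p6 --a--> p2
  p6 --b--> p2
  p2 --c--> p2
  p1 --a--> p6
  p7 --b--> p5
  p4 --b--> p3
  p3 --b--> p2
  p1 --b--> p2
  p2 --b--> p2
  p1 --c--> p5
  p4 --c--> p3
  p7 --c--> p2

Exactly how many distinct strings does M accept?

The useful subgraph on states {p0, p1, p3, p5, p7} is acyclic, so L(M) is finite; the longest accepting path visits 5 useful states, giving maximum string length 4.
Counting accepting paths from p7 by length: 1 of length 0, 1 of length 1, 3 of length 2, 4 of length 3, 2 of length 4. Total 11.

11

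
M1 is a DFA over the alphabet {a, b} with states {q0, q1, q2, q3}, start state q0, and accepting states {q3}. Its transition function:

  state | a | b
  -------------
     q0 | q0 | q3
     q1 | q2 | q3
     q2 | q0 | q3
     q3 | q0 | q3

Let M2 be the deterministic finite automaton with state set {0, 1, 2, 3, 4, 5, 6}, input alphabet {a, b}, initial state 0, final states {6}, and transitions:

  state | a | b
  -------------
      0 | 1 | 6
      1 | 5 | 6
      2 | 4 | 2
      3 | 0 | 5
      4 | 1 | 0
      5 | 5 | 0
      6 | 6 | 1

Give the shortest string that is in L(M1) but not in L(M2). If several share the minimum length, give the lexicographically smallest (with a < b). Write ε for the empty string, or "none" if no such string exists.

The string bb is accepted by M1 but not by M2.
No shorter string lies in the difference, and bb is the lexicographically first length-2 string in L(M1) \ L(M2).

bb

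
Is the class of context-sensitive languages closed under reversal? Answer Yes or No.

Yes

Reversing both sides of every production of a noncontracting (context-sensitive) grammar gives another noncontracting grammar, and it generates Lᴿ; equivalently an LBA can reverse its tape in place and then run the machine for L.
So the context-sensitive languages are closed under reversal.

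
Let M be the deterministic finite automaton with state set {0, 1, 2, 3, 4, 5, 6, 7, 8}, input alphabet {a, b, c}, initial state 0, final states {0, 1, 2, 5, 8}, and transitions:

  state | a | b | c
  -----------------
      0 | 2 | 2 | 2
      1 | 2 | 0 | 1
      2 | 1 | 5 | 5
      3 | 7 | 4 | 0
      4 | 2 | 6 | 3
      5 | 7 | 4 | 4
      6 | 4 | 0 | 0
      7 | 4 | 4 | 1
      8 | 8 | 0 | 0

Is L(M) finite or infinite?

State 0 is reachable from the start and can reach an accepting state, and it lies on the cycle 0 → 2 → 1 → 0.
Traversing that cycle any number of times yields accepted strings of unbounded length, so the language is infinite.

infinite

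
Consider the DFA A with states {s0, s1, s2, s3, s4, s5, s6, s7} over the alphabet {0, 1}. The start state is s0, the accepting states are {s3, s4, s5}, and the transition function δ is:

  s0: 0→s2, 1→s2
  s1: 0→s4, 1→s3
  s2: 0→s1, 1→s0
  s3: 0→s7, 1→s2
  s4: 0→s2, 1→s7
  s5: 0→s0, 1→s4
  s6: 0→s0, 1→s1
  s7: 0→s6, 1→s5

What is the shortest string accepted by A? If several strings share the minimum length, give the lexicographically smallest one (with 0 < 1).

000

A breadth-first search from s0 reaches an accepting state first via the path s0 → s2 → s1 → s4 on input 000.
No string of length < 3 is accepted (BFS exhausts all shorter strings without reaching an accepting state), and 000 is the lexicographically least accepting string of length 3.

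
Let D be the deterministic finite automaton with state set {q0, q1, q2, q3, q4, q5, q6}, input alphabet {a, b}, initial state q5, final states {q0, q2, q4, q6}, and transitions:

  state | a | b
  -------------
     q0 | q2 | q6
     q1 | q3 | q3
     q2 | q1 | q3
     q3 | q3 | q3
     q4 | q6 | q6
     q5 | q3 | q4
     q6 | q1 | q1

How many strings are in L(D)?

3

The useful subgraph on states {q4, q5, q6} is acyclic, so L(D) is finite; the longest accepting path visits 3 useful states, giving maximum string length 2.
Counting accepting paths from q5 by length: 1 of length 1, 2 of length 2. Total 3.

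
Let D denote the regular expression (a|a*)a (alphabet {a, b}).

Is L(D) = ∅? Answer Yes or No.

No

The string a matches the expression, so it belongs to L(D).
Since L(D) contains at least one string, it is not empty.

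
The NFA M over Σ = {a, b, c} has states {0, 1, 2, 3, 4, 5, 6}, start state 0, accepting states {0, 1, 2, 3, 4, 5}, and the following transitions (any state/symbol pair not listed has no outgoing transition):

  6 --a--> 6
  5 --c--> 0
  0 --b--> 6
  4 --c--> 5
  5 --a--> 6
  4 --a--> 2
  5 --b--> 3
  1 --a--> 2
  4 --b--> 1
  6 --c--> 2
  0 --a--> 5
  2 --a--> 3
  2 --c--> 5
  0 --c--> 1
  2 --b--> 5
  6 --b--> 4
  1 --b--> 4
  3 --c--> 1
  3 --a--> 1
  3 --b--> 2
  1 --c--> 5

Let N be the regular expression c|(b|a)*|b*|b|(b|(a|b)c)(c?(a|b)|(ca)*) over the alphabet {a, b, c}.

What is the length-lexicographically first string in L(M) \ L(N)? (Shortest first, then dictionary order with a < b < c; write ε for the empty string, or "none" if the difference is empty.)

The string ca is accepted by M but not by N.
No shorter string lies in the difference, and ca is the lexicographically first length-2 string in L(M) \ L(N).

ca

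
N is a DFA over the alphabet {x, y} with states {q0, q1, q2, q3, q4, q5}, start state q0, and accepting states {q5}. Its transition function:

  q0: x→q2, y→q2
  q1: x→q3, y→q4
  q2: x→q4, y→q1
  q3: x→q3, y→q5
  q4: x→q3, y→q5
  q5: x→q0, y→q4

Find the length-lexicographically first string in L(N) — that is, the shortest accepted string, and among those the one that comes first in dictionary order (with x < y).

xxy

A breadth-first search from q0 reaches an accepting state first via the path q0 → q2 → q4 → q5 on input xxy.
No string of length < 3 is accepted (BFS exhausts all shorter strings without reaching an accepting state), and xxy is the lexicographically least accepting string of length 3.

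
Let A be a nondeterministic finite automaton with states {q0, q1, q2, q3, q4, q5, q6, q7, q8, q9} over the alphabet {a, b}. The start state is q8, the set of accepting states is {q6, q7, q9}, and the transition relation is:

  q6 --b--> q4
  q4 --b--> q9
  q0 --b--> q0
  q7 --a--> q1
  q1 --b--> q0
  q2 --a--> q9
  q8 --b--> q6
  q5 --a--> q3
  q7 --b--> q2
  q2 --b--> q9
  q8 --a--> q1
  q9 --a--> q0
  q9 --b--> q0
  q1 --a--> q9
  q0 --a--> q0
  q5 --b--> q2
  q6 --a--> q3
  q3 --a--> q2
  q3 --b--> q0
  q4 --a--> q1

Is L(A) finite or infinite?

finite

The useful states (reachable from q8 and able to reach an accepting state) are {q1, q2, q3, q4, q6, q8, q9}.
Restricted to these states the transition graph has no cycle, so every accepting path has bounded length and L is finite.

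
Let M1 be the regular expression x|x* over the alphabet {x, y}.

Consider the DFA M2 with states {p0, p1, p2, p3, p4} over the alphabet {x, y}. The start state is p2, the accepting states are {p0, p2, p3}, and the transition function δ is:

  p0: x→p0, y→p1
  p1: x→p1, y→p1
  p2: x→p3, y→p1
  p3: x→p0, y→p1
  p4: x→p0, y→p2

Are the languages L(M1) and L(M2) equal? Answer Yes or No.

Converting the expression M1 to a DFA (subset construction, then merging equivalent states) gives the minimal DFA with states {r0, r1}, start state r0, accepting states {r0} and transitions r0: x→r0, y→r1; r1: x→r1, y→r1.
Exploring the product automaton M1 × M2 from the start pair (r0, p2), following both machines on each input symbol, reaches 4 state pairs: (r0, p2), (r0, p3), (r1, p1), (r0, p0).
M1 accepts in {r0} and M2 accepts in {p0, p2, p3}. In every reachable pair the two components are either both accepting — (r0, p2), (r0, p3), (r0, p0) — or both non-accepting, so no string is accepted by exactly one of the machines: L(M1) \ L(M2) and L(M2) \ L(M1) are both empty.
Hence every string is accepted by M1 iff it is accepted by M2, and the two languages coincide.

Yes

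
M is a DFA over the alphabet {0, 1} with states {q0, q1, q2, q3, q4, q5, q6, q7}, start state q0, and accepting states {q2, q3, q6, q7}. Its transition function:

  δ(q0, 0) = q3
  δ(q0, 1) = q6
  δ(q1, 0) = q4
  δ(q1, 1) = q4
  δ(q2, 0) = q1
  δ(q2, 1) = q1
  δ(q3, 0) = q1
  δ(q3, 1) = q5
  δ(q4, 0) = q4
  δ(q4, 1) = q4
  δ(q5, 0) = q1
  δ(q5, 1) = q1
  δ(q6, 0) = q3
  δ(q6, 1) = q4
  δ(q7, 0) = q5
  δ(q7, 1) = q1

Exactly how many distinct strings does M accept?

3

The useful subgraph on states {q0, q3, q6} is acyclic, so L(M) is finite; the longest accepting path visits 3 useful states, giving maximum string length 2.
Counting accepting paths from q0 by length: 2 of length 1, 1 of length 2. Total 3.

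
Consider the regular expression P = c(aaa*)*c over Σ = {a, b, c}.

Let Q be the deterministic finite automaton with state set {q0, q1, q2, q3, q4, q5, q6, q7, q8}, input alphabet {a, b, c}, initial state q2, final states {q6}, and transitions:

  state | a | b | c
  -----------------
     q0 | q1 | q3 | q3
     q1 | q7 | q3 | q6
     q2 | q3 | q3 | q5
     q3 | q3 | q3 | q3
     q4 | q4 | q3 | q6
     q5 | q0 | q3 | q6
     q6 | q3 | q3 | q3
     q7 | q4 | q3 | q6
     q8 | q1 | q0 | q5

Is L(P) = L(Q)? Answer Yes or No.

Converting the expression P to a DFA (subset construction, then merging equivalent states) gives the minimal DFA with states {p0, p1, p2, p3, p4, p5}, start state p0, accepting states {p4} and transitions p0: a→p1, b→p1, c→p2; p1: a→p1, b→p1, c→p1; p2: a→p3, b→p1, c→p4; p3: a→p5, b→p1, c→p1; p4: a→p1, b→p1, c→p1; p5: a→p5, b→p1, c→p4.
Exploring the product automaton P × Q from the start pair (p0, q2), following both machines on each input symbol, reaches 8 state pairs: (p0, q2), (p1, q3), (p2, q5), (p3, q0), (p4, q6), (p5, q1), (p5, q7), (p5, q4).
P accepts in {p4} and Q accepts in {q6}. In every reachable pair the two components are either both accepting — (p4, q6) — or both non-accepting, so no string is accepted by exactly one of the machines: L(P) \ L(Q) and L(Q) \ L(P) are both empty.
Hence every string is accepted by P iff it is accepted by Q, and the two languages coincide.

Yes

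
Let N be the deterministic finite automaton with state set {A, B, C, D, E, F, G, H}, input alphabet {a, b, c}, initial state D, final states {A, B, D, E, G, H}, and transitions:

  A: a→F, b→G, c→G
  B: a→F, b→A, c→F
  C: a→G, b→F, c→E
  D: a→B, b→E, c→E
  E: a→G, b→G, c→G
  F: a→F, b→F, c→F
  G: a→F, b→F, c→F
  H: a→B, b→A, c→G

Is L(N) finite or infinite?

finite

The useful states (reachable from D and able to reach an accepting state) are {A, B, D, E, G}.
Restricted to these states the transition graph has no cycle, so every accepting path has bounded length and L is finite.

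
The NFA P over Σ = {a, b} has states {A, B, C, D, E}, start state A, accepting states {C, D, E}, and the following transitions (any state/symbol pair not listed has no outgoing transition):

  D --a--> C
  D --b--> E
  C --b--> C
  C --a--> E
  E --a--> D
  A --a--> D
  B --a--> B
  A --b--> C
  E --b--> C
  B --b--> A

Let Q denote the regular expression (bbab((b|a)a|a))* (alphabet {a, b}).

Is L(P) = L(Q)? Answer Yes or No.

The string a is accepted by P but rejected by Q.
So L(P) ≠ L(Q).

No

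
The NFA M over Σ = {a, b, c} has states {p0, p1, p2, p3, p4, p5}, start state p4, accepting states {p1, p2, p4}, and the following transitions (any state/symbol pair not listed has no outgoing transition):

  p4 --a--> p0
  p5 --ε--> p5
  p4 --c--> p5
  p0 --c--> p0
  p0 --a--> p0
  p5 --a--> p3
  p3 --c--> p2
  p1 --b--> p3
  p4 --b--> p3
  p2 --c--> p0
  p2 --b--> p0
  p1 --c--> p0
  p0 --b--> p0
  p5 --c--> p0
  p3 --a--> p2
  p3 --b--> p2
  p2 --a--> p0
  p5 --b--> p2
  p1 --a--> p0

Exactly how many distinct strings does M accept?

8

The useful subgraph on states {p2, p3, p4, p5} is acyclic, so L(M) is finite; the longest accepting path visits 4 useful states, giving maximum string length 3.
Counting accepting paths from p4 by length: 1 of length 0, 4 of length 2, 3 of length 3. Total 8.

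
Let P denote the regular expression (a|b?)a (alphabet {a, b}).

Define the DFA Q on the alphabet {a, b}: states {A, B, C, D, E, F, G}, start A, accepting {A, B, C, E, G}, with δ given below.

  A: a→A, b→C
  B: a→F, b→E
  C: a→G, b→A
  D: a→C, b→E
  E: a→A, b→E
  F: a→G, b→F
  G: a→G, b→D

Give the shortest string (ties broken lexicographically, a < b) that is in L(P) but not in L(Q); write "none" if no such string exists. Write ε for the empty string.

none

Converting the expression P to a DFA (subset construction, then merging equivalent states) gives the minimal DFA with states {p0, p1, p2, p3, p4}, start state p0, accepting states {p1, p3} and transitions p0: a→p1, b→p2; p1: a→p3, b→p4; p2: a→p3, b→p4; p3: a→p4, b→p4; p4: a→p4, b→p4.
Exploring the product automaton P × Q from the start pair (p0, A), following both machines on each input symbol, reaches 10 state pairs: (p0, A), (p1, A), (p2, C), (p3, A), (p4, C), (p3, G), (p4, A), (p4, G), (p4, D), (p4, E).
P accepts in {p1, p3} and Q accepts in {A, B, C, E, G}. The reachable pairs whose P-component is accepting are (p1, A), (p3, A), (p3, G); in each of them the Q-component is accepting too, so the product for L(P) \ L(Q) (P-component accepting, Q-component rejecting) has no reachable accepting pair and the difference is empty.
So every string accepted by P is also accepted by Q: L(P) \ L(Q) = ∅ and there is no such string.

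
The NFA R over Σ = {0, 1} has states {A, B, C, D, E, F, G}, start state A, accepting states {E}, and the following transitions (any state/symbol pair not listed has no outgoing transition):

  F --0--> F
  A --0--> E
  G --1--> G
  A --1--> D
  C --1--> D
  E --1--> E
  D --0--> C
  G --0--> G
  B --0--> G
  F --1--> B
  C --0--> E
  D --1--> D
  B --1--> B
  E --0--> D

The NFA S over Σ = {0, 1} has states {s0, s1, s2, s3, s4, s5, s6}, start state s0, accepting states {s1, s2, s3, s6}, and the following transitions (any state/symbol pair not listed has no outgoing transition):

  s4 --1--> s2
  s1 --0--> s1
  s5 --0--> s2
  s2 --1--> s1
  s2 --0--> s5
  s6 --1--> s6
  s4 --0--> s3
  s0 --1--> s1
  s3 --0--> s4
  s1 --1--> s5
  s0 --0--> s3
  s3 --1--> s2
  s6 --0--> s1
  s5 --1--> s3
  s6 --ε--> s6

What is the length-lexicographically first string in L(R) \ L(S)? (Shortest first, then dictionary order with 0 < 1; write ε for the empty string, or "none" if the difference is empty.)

The string 0000 is accepted by R but not by S.
No shorter string lies in the difference, and 0000 is the lexicographically first length-4 string in L(R) \ L(S).

0000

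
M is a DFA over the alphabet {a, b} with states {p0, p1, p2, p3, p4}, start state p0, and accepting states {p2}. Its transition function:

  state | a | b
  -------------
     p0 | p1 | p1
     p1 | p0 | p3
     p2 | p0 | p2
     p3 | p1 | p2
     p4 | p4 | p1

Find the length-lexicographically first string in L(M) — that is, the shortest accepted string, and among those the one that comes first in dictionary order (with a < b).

A breadth-first search from p0 reaches an accepting state first via the path p0 → p1 → p3 → p2 on input abb.
No string of length < 3 is accepted (BFS exhausts all shorter strings without reaching an accepting state), and abb is the lexicographically least accepting string of length 3.

abb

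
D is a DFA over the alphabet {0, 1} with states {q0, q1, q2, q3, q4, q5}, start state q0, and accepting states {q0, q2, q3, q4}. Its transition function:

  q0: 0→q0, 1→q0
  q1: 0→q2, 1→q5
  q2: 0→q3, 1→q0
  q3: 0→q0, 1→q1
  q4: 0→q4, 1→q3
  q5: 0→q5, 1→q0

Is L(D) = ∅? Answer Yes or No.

No

The empty string ε is accepted: the run q0 ends in the accepting state q0.
Since at least one string is accepted, L(D) is not empty.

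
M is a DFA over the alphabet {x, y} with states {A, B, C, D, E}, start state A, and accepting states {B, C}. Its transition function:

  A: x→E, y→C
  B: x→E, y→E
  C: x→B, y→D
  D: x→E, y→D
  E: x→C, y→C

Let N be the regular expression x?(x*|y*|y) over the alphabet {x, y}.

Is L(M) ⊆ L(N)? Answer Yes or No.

No

The string yx is in L(M) but not in L(N).
So L(M) ⊄ L(N).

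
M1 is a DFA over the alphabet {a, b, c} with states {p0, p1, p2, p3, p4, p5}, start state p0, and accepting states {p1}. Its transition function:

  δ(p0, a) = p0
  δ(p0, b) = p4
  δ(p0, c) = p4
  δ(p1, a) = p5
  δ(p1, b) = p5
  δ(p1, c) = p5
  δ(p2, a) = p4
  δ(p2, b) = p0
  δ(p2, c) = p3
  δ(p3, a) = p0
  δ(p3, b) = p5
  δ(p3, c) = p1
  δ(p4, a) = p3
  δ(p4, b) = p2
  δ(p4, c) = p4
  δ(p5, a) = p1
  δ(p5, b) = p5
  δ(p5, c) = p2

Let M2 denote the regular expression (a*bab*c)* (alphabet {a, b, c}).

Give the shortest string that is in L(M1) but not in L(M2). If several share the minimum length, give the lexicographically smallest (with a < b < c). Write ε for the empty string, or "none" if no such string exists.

cac

The string cac is accepted by M1 but not by M2.
No shorter string lies in the difference, and cac is the lexicographically first length-3 string in L(M1) \ L(M2).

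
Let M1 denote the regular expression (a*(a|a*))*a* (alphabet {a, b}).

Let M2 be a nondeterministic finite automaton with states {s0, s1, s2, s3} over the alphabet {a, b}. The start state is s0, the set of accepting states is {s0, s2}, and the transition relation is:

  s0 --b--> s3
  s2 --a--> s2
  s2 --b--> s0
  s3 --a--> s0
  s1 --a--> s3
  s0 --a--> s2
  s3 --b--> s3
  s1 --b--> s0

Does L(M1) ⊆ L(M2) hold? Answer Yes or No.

Yes

Converting the expression M1 to a DFA (subset construction, then merging equivalent states) gives the minimal DFA with states {r0, r1}, start state r0, accepting states {r0} and transitions r0: a→r0, b→r1; r1: a→r1, b→r1.
Exploring the product automaton M1 × M2 from the start pair (r0, s0), following both machines on each input symbol, reaches 5 state pairs: (r0, s0), (r0, s2), (r1, s3), (r1, s0), (r1, s2).
M1 accepts in {r0} and M2 accepts in {s0, s2}. The reachable pairs whose M1-component is accepting are (r0, s0), (r0, s2); in each of them the M2-component is accepting too, so the product for L(M1) \ L(M2) (M1-component accepting, M2-component rejecting) has no reachable accepting pair and the difference is empty.
Hence every string in L(M1) is also in L(M2).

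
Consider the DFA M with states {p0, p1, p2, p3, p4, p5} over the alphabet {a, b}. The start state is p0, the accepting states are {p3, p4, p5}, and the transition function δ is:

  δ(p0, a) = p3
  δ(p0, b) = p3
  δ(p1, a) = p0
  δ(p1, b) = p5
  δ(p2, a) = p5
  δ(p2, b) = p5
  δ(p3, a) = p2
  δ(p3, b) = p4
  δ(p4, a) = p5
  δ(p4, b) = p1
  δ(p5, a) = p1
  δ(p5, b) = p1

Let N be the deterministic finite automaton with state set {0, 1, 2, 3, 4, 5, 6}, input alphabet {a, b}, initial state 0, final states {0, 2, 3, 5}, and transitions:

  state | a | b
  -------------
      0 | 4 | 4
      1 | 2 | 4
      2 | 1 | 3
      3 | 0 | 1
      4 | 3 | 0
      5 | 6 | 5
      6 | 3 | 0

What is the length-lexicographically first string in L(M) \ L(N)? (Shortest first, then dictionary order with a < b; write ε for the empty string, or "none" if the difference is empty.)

The string a is accepted by M but not by N.
No shorter string lies in the difference, and a is the lexicographically first length-1 string in L(M) \ L(N).

a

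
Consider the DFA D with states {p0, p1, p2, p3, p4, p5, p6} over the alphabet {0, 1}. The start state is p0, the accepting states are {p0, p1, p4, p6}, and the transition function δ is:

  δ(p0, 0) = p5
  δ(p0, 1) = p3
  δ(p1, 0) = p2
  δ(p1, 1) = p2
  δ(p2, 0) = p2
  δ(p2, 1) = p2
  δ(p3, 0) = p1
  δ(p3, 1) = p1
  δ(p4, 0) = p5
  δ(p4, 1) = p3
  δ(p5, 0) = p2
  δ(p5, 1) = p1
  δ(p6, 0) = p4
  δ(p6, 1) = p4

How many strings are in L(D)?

4

The useful subgraph on states {p0, p1, p3, p5} is acyclic, so L(D) is finite; the longest accepting path visits 3 useful states, giving maximum string length 2.
Counting accepting paths from p0 by length: 1 of length 0, 3 of length 2. Total 4.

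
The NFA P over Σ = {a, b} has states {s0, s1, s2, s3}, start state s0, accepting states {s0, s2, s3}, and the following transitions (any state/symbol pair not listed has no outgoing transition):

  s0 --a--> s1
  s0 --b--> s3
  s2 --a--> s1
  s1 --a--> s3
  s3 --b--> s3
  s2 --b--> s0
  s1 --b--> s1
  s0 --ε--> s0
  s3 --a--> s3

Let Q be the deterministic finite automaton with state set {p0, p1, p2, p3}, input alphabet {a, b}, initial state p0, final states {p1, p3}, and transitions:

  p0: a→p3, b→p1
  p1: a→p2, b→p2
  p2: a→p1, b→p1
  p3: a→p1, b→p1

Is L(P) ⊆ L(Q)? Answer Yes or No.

No

The empty string ε is in L(P) but not in L(Q).
So L(P) ⊄ L(Q).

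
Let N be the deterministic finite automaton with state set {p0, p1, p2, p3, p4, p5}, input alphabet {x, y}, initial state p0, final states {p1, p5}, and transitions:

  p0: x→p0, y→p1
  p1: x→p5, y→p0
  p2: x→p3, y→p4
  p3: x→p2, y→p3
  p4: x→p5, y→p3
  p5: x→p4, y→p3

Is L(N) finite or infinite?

State p0 is reachable from the start and can reach an accepting state, and it lies on the cycle p0 → p0.
Traversing that cycle any number of times yields accepted strings of unbounded length, so the language is infinite.

infinite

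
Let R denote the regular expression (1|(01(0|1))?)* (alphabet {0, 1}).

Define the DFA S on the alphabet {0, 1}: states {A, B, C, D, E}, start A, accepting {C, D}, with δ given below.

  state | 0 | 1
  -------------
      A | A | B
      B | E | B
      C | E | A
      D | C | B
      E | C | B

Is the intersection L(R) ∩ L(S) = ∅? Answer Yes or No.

Yes

Converting the expression R to a DFA (subset construction, then merging equivalent states) gives the minimal DFA with states {r0, r1, r2, r3}, start state r0, accepting states {r0} and transitions r0: 0→r1, 1→r0; r1: 0→r2, 1→r3; r2: 0→r2, 1→r2; r3: 0→r0, 1→r0.
Exploring the product automaton R × S from the start pair (r0, A), following both machines on each input symbol, reaches 12 state pairs: (r0, A), (r1, A), (r0, B), (r2, A), (r3, B), (r1, E), (r2, B), (r0, E), (r2, C), (r2, E), (r1, C), (r3, A).
R accepts in {r0} and S accepts in {C, D}; no reachable pair has both components accepting, so no string drives both machines to acceptance simultaneously and L(R) ∩ L(S) = ∅.
So no string is accepted by both, and the intersection is empty.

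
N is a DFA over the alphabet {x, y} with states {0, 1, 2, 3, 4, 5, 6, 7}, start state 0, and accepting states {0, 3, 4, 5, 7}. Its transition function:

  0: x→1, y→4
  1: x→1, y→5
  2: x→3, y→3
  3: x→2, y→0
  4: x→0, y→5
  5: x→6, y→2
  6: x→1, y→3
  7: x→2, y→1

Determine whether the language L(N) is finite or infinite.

State 1 is reachable from the start and can reach an accepting state, and it lies on the cycle 1 → 1.
Traversing that cycle any number of times yields accepted strings of unbounded length, so the language is infinite.

infinite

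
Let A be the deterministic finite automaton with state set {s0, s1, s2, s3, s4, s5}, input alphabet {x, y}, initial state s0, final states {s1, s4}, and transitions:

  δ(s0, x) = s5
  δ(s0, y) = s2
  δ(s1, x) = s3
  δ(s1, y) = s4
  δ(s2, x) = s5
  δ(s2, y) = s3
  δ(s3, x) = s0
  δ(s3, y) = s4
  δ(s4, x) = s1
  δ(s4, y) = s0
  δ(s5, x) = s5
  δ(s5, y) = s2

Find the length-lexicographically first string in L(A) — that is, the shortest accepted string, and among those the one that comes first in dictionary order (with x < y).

A breadth-first search from s0 reaches an accepting state first via the path s0 → s2 → s3 → s4 on input yyy.
No string of length < 3 is accepted (BFS exhausts all shorter strings without reaching an accepting state), and yyy is the lexicographically least accepting string of length 3.

yyy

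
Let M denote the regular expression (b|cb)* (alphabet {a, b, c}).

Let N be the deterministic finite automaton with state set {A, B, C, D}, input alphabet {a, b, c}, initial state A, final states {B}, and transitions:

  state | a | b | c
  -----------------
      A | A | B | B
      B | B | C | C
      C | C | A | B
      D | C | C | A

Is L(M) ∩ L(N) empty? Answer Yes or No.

No

The string b is accepted by both M and N.
Hence L(M) ∩ L(N) ≠ ∅.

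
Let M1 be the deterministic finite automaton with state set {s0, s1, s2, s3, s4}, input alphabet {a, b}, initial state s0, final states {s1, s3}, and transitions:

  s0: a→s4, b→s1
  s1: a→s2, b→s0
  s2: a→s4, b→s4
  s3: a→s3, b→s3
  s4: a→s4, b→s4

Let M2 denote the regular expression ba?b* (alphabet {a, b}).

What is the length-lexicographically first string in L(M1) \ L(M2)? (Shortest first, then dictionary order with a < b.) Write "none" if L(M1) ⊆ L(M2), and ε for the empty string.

none

Converting the expression M2 to a DFA (subset construction, then merging equivalent states) gives the minimal DFA with states {r0, r1, r2, r3}, start state r0, accepting states {r2, r3} and transitions r0: a→r1, b→r2; r1: a→r1, b→r1; r2: a→r3, b→r3; r3: a→r1, b→r3.
Exploring the product automaton M1 × M2 from the start pair (s0, r0), following both machines on each input symbol, reaches 8 state pairs: (s0, r0), (s4, r1), (s1, r2), (s2, r3), (s0, r3), (s4, r3), (s1, r3), (s2, r1).
M1 accepts in {s1, s3} and M2 accepts in {r2, r3}. The reachable pairs whose M1-component is accepting are (s1, r2), (s1, r3); in each of them the M2-component is accepting too, so the product for L(M1) \ L(M2) (M1-component accepting, M2-component rejecting) has no reachable accepting pair and the difference is empty.
So every string accepted by M1 is also accepted by M2: L(M1) \ L(M2) = ∅ and there is no such string.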